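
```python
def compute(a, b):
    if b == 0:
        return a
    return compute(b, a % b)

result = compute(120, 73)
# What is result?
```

compute(120, 73) -> compute(73, 47) -> compute(47, 26) -> compute(26, 21) -> compute(21, 5) -> compute(5, 1) -> compute(1, 0) -> 1

Answer: 1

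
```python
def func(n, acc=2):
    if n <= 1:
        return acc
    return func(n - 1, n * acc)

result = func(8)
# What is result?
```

Accumulator trace (n, acc): (8, 2) -> (7, 16) -> (6, 112) -> (5, 672) -> (4, 3360) -> (3, 13440) -> (2, 40320) -> (1, 80640) -> return 80640

Answer: 80640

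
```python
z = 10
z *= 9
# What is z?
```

Trace:
`z = 10` → z = 10
`z *= 9` → z = 90
So z = 90

Answer: 90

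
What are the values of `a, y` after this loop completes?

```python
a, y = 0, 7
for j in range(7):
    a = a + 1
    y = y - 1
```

a goes 0→7, y goes 7→0
`a, y` takes the values: (0, 7) → (1, 7) → (1, 6) → (2, 6) → (2, 5) → (3, 5) → (3, 4) → (4, 4) → (4, 3) → (5, 3) → (5, 2) → (6, 2) → (6, 1) → (7, 1) → (7, 0)

Answer: 7, 0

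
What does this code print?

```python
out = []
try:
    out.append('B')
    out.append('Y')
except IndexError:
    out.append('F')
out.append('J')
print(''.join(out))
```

Execution trace: 'B' (try body) → 'Y' (try body, no exception) → 'J' (after the try/except). Output: BYJ

Answer: BYJ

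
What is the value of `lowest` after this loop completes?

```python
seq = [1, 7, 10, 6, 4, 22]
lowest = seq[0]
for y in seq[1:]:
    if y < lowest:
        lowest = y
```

Minimum of [1, 7, 10, 6, 4, 22]
`lowest` takes the values: 1

Answer: 1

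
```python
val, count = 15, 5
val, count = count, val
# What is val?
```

Trace:
`val, count = 15, 5` → val = 15; count = 5
`val, count = count, val` → val = 5; count = 15
So val = 5

Answer: 5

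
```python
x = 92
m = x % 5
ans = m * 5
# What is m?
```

Trace:
`x = 92` → x = 92
`m = x % 5` → m = 2
`ans = m * 5` → ans = 10
So m = 2

Answer: 2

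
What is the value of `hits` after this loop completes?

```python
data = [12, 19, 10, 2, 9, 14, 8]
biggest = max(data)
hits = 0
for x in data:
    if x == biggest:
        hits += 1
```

Count of max value 19 in [12, 19, 10, 2, 9, 14, 8]
`hits` takes the values: 0 → 1

Answer: 1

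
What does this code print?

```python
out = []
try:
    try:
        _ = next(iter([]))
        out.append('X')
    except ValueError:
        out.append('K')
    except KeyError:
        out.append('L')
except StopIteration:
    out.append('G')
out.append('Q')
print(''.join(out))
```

Execution trace: 'G' (outer except StopIteration) → 'Q' (after the try/except). Output: GQ

Answer: GQ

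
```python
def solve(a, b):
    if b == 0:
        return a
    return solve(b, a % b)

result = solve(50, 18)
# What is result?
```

solve(50, 18) -> solve(18, 14) -> solve(14, 4) -> solve(4, 2) -> solve(2, 0) -> 2

Answer: 2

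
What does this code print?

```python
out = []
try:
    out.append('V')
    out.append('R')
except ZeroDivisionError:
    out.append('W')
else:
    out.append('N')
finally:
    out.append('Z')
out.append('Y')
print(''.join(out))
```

Execution trace: 'V' (try body) → 'R' (try body, no exception) → 'N' (else) → 'Z' (finally) → 'Y' (after the try/except). Output: VRNZY

Answer: VRNZY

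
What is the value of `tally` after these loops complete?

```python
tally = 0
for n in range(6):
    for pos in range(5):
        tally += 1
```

6 * 5 = 30
`tally` takes the values: 0 → 1 → 2 → 3 → 4 → 5 → 6 → 7 → 8 → 9 → 10 → 11 → 12 → 13 → 14 → 15 → 16 → 17 → 18 → 19 → 20 → 21 → 22 → 23 → 24 → 25 → 26 → 27 → 28 → 29 → 30

Answer: 30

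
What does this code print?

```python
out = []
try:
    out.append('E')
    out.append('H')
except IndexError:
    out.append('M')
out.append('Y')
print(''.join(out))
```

Execution trace: 'E' (try body) → 'H' (try body, no exception) → 'Y' (after the try/except). Output: EHY

Answer: EHY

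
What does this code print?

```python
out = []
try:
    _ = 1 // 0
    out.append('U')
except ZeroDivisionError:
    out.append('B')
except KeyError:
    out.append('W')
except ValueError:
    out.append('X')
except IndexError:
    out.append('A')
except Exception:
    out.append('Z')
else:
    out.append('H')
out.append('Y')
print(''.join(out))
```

Execution trace: 'B' (except ZeroDivisionError) → 'Y' (after the try/except). Output: BY

Answer: BY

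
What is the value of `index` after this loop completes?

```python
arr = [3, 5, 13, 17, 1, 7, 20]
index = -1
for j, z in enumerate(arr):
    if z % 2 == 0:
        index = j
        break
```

First even number index in [3, 5, 13, 17, 1, 7, 20]
`index` takes the values: -1 → 6

Answer: 6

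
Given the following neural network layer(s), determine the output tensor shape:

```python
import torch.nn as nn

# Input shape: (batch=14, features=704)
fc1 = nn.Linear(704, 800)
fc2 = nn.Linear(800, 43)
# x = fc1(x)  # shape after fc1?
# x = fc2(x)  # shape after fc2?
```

Input: (14, 704) -> after fc1: (14, 800) -> Output: (14, 43)

Answer: (14, 43)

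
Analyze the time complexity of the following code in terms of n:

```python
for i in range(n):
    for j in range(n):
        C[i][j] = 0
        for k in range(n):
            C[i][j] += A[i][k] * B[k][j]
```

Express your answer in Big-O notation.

This is Naive matrix multiplication. Time complexity: O(n³).

Answer: O(n³)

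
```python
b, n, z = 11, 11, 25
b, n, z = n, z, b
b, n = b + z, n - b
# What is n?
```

Trace:
`b, n, z = 11, 11, 25` → b = 11; n = 11; z = 25
`b, n, z = n, z, b` → b = 11; n = 25; z = 11
`b, n = b + z, n - b` → b = 22; n = 14
So n = 14

Answer: 14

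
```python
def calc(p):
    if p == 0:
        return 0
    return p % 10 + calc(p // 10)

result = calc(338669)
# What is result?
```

Sum of digits of 338669: 9 + 6 + 6 + 8 + 3 + 3 = 35

Answer: 35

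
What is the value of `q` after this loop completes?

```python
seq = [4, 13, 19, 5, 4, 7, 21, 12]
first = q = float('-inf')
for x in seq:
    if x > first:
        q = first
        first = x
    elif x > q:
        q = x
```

Second largest (with repeats) in [4, 13, 19, 5, 4, 7, 21, 12]
`q` takes the values: -inf → 4 → 13 → 19

Answer: 19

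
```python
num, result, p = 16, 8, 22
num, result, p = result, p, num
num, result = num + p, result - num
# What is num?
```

Trace:
`num, result, p = 16, 8, 22` → num = 16; result = 8; p = 22
`num, result, p = result, p, num` → num = 8; result = 22; p = 16
`num, result = num + p, result - num` → num = 24; result = 14
So num = 24

Answer: 24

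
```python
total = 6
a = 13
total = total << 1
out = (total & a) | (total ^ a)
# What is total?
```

Trace:
`total = 6` → total = 6
`a = 13` → a = 13
`total = total << 1` → total = 12
`out = (total & a) | (total ^ a)` → out = 13
So total = 12

Answer: 12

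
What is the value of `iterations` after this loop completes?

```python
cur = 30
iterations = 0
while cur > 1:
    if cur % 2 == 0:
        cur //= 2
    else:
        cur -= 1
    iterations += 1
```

Steps to reduce 30 to 1
`iterations` takes the values: 0 → 1 → 2 → 3 → 4 → 5 → 6 → 7

Answer: 7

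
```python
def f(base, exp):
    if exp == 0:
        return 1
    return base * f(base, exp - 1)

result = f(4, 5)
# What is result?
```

f(4, 5) = 4 * 4 * 4 * 4 * 4 = 1024

Answer: 1024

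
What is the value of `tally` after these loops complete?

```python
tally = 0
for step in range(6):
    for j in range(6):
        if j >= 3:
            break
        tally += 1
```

Inner breaks at 3, outer runs 6 times
`tally` takes the values: 0 → 1 → 2 → 3 → 4 → 5 → 6 → 7 → 8 → 9 → 10 → 11 → 12 → 13 → 14 → 15 → 16 → 17 → 18

Answer: 18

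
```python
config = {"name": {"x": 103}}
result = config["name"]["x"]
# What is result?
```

Trace:
`config = {"name": {"x": 103}}` → config = {'name': {'x': 103}}
`result = config["name"]["x"]` → result = 103
So result = 103

Answer: 103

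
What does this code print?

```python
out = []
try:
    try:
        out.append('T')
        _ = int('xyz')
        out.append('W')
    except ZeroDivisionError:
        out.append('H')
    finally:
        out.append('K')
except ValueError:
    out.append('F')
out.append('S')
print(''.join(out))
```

Execution trace: 'T' (try body) → 'K' (finally) → 'F' (outer except ValueError) → 'S' (after the try/except). Output: TKFS

Answer: TKFS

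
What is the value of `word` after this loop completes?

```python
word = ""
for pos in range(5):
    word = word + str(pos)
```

Concatenate digits 0 to 4
`word` takes the values: "" → "0" → "01" → "012" → "0123" → "01234"

Answer: "01234"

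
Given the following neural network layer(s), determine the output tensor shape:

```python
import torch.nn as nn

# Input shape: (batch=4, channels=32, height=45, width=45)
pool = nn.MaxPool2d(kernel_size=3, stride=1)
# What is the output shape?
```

Input: (4, 32, 45, 45) -> Output: (4, 32, 43, 43)

Answer: (4, 32, 43, 43)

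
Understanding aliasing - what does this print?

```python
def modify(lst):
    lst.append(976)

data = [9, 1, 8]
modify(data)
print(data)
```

Key concept: function modifies passed list.
Step by step:
`data = [9, 1, 8]` → data = [9, 1, 8]
`modify(data)` → data = [9, 1, 8, 976]
`print(data)` → prints [9, 1, 8, 976]

Answer: [9, 1, 8, 976]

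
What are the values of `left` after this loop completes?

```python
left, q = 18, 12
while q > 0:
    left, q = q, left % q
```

GCD of 18 and 12
`left` takes the values: 18 → 12 → 6

Answer: 6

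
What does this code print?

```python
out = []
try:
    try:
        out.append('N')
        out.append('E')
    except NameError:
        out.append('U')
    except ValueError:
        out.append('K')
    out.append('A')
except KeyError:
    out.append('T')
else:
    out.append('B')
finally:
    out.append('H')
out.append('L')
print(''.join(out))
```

Execution trace: 'N' (inner try body) → 'E' (inner try body, no exception) → 'A' (try body, no exception) → 'B' (else) → 'H' (finally) → 'L' (after the try/except). Output: NEABHL

Answer: NEABHL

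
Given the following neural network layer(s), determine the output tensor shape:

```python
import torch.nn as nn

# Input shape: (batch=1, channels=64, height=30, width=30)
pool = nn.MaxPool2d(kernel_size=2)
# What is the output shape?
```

Input: (1, 64, 30, 30) -> Output: (1, 64, 15, 15)

Answer: (1, 64, 15, 15)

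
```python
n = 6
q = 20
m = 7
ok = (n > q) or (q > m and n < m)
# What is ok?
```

Trace:
`n = 6` → n = 6
`q = 20` → q = 20
`m = 7` → m = 7
`ok = (n > q) or (q > m and n < m)` → ok = True
So ok = True

Answer: True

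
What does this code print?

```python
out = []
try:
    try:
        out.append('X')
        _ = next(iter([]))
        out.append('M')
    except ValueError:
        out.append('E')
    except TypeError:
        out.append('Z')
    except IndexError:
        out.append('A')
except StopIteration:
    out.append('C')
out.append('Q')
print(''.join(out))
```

Execution trace: 'X' (try body) → 'C' (outer except StopIteration) → 'Q' (after the try/except). Output: XCQ

Answer: XCQ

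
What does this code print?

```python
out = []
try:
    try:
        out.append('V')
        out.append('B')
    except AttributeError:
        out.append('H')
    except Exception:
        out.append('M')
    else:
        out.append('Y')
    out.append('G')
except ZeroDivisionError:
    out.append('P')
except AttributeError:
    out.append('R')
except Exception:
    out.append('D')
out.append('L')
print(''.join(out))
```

Execution trace: 'V' (inner try body) → 'B' (inner try body, no exception) → 'Y' (inner else) → 'G' (try body, no exception) → 'L' (after the try/except). Output: VBYGL

Answer: VBYGL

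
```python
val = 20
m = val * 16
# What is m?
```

Trace:
`val = 20` → val = 20
`m = val * 16` → m = 320
So m = 320

Answer: 320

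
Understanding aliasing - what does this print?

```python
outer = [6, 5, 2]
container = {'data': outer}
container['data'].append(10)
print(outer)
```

Key concept: dict holds reference to list.
Step by step:
`outer = [6, 5, 2]` → outer = [6, 5, 2]
`container = {'data': outer}` → container = {'data': [6, 5, 2]}
`container['data'].append(10)` → outer = [6, 5, 2, 10]; container = {'data': [6, 5, 2, 10]}
`print(outer)` → prints [6, 5, 2, 10]

Answer: [6, 5, 2, 10]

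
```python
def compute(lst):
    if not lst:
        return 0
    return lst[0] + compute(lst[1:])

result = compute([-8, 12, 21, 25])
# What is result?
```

(-8) + 12 + 21 + 25 + 0 = 50

Answer: 50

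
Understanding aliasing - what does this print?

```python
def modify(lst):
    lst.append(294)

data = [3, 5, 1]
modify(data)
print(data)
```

Key concept: function modifies passed list.
Step by step:
`data = [3, 5, 1]` → data = [3, 5, 1]
`modify(data)` → data = [3, 5, 1, 294]
`print(data)` → prints [3, 5, 1, 294]

Answer: [3, 5, 1, 294]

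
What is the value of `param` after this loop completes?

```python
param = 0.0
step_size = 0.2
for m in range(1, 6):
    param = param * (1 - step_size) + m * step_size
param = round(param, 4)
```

Moving average with lr=0.2
`param` takes the values: 0.0 → 0.2 → 0.56 → 1.048 → 1.6384 → 2.31072 → 2.3107

Answer: 2.3107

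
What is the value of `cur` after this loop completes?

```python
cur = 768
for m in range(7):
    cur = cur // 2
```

Halve 7 times: 768 // 2^7 = 6
`cur` takes the values: 768 → 384 → 192 → 96 → 48 → 24 → 12 → 6

Answer: 6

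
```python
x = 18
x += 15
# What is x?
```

Trace:
`x = 18` → x = 18
`x += 15` → x = 33
So x = 33

Answer: 33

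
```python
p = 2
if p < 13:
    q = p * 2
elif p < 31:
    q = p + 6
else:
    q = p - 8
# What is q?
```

Trace:
`p = 2` → p = 2
`if p < 13: ...` → p < 13 is True → q = 4
So q = 4

Answer: 4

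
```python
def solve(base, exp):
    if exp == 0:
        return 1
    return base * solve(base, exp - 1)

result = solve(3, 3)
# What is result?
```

solve(3, 3) = 3 * 3 * 3 = 27

Answer: 27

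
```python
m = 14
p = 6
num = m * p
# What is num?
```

Trace:
`m = 14` → m = 14
`p = 6` → p = 6
`num = m * p` → num = 84
So num = 84

Answer: 84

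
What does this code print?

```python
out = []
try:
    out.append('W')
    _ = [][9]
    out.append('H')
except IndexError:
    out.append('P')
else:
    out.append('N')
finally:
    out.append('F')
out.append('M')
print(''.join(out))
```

Execution trace: 'W' (try body) → 'P' (except IndexError) → 'F' (finally) → 'M' (after the try/except). Output: WPFM

Answer: WPFM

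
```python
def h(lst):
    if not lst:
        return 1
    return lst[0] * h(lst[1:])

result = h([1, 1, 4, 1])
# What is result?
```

Product over [1, 1, 4, 1] = 1 * 1 * 4 * 1 = 4

Answer: 4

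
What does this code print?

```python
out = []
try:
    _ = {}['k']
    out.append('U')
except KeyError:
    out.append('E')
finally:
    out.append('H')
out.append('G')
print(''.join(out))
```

Execution trace: 'E' (except KeyError) → 'H' (finally) → 'G' (after the try/except). Output: EHG

Answer: EHG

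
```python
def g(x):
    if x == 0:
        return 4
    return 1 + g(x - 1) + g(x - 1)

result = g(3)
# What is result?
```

g(x) = 1 + 2·g(x-1), g(0)=4. Closed form: (4+1)·2^3 - 1 = 39.

Answer: 39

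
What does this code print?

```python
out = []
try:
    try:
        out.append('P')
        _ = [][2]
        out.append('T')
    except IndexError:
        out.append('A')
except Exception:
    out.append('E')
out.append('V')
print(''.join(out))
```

Execution trace: 'P' (inner try body) → 'A' (inner except IndexError) → 'V' (after the try/except). Output: PAV

Answer: PAV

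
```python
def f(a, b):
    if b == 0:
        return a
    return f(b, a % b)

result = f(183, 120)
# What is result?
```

f(183, 120) -> f(120, 63) -> f(63, 57) -> f(57, 6) -> f(6, 3) -> f(3, 0) -> 3

Answer: 3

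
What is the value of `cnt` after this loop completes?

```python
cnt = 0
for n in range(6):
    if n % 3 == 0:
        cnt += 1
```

Count numbers divisible by 3 in range(6)
`cnt` takes the values: 0 → 1 → 2

Answer: 2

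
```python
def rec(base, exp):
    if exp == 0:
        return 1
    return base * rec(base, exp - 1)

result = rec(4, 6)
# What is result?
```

rec(4, 6) = 4 * 4 * 4 * 4 * 4 * 4 = 4096

Answer: 4096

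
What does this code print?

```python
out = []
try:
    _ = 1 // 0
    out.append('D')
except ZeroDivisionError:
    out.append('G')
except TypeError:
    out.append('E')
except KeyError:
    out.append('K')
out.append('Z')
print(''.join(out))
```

Execution trace: 'G' (except ZeroDivisionError) → 'Z' (after the try/except). Output: GZ

Answer: GZ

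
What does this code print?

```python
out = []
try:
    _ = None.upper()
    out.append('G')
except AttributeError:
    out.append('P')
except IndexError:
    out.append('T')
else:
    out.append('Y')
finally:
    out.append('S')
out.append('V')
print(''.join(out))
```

Execution trace: 'P' (except AttributeError) → 'S' (finally) → 'V' (after the try/except). Output: PSV

Answer: PSV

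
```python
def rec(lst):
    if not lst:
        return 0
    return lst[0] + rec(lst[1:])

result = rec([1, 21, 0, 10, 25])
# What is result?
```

1 + 21 + 0 + 10 + 25 + 0 = 57

Answer: 57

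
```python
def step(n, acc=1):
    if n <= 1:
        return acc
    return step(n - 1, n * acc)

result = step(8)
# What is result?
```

Accumulator trace (n, acc): (8, 1) -> (7, 8) -> (6, 56) -> (5, 336) -> (4, 1680) -> (3, 6720) -> (2, 20160) -> (1, 40320) -> return 40320

Answer: 40320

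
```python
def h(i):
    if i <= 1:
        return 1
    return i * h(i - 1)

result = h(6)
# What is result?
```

h(6) = 6 * 5 * 4 * 3 * 2 * 1 = 720

Answer: 720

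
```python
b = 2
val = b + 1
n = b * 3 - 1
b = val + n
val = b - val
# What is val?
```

Trace:
`b = 2` → b = 2
`val = b + 1` → val = 3
`n = b * 3 - 1` → n = 5
`b = val + n` → b = 8
`val = b - val` → val = 5
So val = 5

Answer: 5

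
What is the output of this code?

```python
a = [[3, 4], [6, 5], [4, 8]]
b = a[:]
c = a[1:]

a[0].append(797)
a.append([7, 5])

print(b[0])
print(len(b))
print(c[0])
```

Key concept: slice with nested mutation.
Step by step:
`a = [[3, 4], [6, 5], [4, 8]]` → a = [[3, 4], [6, 5], [4, 8]]
`b = a[:]` → b = [[3, 4], [6, 5], [4, 8]]
`c = a[1:]` → c = [[6, 5], [4, 8]]
`a[0].append(797)` → a = [[3, 4, 797], [6, 5], [4, 8]]; b = [[3, 4, 797], [6, 5], [4, 8]]
`a.append([7, 5])` → a = [[3, 4, 797], [6, 5], [4, 8], [7, 5]]
`print(b[0])` → prints [3, 4, 797]
`print(len(b))` → prints 3
`print(c[0])` → prints [6, 5]

Answer:
[3, 4, 797]
3
[6, 5]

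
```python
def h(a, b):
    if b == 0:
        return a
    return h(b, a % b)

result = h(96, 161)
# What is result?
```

h(96, 161) -> h(161, 96) -> h(96, 65) -> h(65, 31) -> h(31, 3) -> h(3, 1) -> h(1, 0) -> 1

Answer: 1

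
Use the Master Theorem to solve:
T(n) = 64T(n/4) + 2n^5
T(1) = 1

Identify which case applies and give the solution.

a=64, b=4, f(n)=2n^5. log_4(64) = 3. Since c=5 > 3 and the regularity condition holds (64(n/4)^5 = (64/4^5)n^5 with 64/4^5 < 1), Case 3 applies: T(n) = Θ(f(n)) = O(n^5).

Answer: O(n^5) - Case 3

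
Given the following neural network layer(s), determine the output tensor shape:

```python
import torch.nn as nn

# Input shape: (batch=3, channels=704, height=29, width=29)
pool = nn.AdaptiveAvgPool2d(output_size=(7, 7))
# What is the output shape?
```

Input: (3, 704, 29, 29) -> Output: (3, 704, 7, 7)

Answer: (3, 704, 7, 7)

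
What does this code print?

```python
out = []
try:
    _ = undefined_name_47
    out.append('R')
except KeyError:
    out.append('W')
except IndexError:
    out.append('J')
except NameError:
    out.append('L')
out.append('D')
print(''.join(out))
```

Execution trace: 'L' (except NameError) → 'D' (after the try/except). Output: LD

Answer: LD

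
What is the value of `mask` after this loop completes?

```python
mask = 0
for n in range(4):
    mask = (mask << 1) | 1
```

Build 4 consecutive 1-bits: 0b1111
`mask` takes the values: 0 → 1 → 3 → 7 → 15

Answer: 15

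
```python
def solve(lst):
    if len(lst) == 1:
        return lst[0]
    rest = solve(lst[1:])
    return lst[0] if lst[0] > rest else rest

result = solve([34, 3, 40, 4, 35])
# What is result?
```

Recursive max over [34, 3, 40, 4, 35] = 40

Answer: 40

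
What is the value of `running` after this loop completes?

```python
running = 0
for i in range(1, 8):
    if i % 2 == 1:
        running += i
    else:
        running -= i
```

Add odd, subtract even
`running` takes the values: 0 → 1 → -1 → 2 → -2 → 3 → -3 → 4

Answer: 4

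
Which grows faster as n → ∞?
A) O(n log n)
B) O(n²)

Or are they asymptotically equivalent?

O(n log n) vs O(n²): Higher order terms dominate.

Answer: B) O(n²) grows faster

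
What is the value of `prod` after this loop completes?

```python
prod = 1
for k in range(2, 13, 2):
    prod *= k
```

Product of even numbers 2 to 12
`prod` takes the values: 1 → 2 → 8 → 48 → 384 → 3840 → 46080

Answer: 46080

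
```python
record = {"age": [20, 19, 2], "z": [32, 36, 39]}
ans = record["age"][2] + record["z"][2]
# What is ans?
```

Trace:
`record = {"age": [20, 19, 2], "z": [32, 36, 39]}` → record = {'age': [20, 19, 2], 'z': [32, 36, 39]}
`ans = record["age"][2] + record["z"][2]` → ans = 41
So ans = 41

Answer: 41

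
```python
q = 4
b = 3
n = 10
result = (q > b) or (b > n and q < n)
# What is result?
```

Trace:
`q = 4` → q = 4
`b = 3` → b = 3
`n = 10` → n = 10
`result = (q > b) or (b > n and q < n)` → result = True
So result = True

Answer: True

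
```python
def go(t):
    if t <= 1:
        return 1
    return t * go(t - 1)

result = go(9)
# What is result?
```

go(9) = 9 * 8 * 7 * 6 * 5 * 4 * 3 * 2 * 1 = 362880

Answer: 362880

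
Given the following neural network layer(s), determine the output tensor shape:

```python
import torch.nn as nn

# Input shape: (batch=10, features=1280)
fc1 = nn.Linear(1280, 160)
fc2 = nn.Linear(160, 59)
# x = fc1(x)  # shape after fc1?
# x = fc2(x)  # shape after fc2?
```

Input: (10, 1280) -> after fc1: (10, 160) -> Output: (10, 59)

Answer: (10, 59)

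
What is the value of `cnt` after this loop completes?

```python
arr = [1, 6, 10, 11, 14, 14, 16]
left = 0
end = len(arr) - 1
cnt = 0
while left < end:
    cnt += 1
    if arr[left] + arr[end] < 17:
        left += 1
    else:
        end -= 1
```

Steps to find pair summing to 17
`cnt` takes the values: 0 → 1 → 2 → 3 → 4 → 5 → 6

Answer: 6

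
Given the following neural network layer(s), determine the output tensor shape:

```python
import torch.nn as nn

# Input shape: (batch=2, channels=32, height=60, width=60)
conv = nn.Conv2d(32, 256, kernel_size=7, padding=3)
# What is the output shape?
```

Input: (2, 32, 60, 60) -> Output: (2, 256, 60, 60)

Answer: (2, 256, 60, 60)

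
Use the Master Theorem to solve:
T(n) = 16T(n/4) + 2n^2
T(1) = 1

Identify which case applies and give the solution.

a=16, b=4, f(n)=2n^2. log_4(16) = 2. Since c=2 = 2, Case 2 applies: T(n) = Θ(n^log_b(a) · log n) = O(n^2 log n).

Answer: O(n^2 log n) - Case 2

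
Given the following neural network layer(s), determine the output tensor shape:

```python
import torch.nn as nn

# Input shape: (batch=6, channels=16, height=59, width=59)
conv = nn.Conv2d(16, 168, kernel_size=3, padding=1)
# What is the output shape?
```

Input: (6, 16, 59, 59) -> Output: (6, 168, 59, 59)

Answer: (6, 168, 59, 59)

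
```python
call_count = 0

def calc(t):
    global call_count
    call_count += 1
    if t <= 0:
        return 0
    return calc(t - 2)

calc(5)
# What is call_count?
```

Linear recursion stepping by 2: 4 calls from t=5 down to ≤0.

Answer: 4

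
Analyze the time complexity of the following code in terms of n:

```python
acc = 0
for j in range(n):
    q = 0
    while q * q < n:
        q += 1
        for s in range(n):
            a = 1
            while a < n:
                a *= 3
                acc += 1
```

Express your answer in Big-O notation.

Each loop level contributes: n × √n × n × log n. Multiplying the contributions gives O(n^2√n log n).

Answer: O(n^2√n log n)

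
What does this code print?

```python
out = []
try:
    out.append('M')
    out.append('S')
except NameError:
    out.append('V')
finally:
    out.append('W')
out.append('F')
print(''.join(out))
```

Execution trace: 'M' (try body) → 'S' (try body, no exception) → 'W' (finally) → 'F' (after the try/except). Output: MSWF

Answer: MSWF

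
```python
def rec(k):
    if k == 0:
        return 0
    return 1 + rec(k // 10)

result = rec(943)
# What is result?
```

Count of digits of 943: 3

Answer: 3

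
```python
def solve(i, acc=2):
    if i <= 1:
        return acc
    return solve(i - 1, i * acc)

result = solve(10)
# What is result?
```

Accumulator trace (n, acc): (10, 2) -> (9, 20) -> (8, 180) -> (7, 1440) -> (6, 10080) -> (5, 60480) -> (4, 302400) -> (3, 1209600) -> (2, 3628800) -> (1, 7257600) -> return 7257600

Answer: 7257600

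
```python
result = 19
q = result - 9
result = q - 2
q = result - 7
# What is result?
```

Trace:
`result = 19` → result = 19
`q = result - 9` → q = 10
`result = q - 2` → result = 8
`q = result - 7` → q = 1
So result = 8

Answer: 8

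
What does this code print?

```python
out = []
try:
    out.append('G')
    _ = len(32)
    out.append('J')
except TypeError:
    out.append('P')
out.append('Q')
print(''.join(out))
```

Execution trace: 'G' (try body) → 'P' (except TypeError) → 'Q' (after the try/except). Output: GPQ

Answer: GPQ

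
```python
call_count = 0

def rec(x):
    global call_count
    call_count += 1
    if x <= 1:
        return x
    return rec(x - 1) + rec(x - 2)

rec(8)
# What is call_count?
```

Calls(x) = 1 + Calls(x-1) + Calls(x-2); Calls(0)=Calls(1)=1. For x=8 this gives 67.

Answer: 67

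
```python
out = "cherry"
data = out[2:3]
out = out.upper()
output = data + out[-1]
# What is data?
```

Trace:
`out = "cherry"` → out = 'cherry'
`data = out[2:3]` → data = 'e'
`out = out.upper()` → out = 'CHERRY'
`output = data + out[-1]` → output = 'eY'
So data = 'e'

Answer: 'e'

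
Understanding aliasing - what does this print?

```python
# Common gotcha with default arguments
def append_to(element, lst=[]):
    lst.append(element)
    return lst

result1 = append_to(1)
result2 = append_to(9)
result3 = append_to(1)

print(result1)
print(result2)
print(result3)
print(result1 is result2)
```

Key concept: mutable default argument gotcha.
Step by step:
`result1 = append_to(1)` → result1 = [1]
`result2 = append_to(9)` → result1 = [1, 9] (same object as result2); result2 = [1, 9] (same object as result1)
`result3 = append_to(1)` → result1 = [1, 9, 1] (same object as result2, result3); result2 = [1, 9, 1] (same object as result1, result3); result3 = [1, 9, 1] (same object as result1, result2)
`print(result1)` → prints [1, 9, 1]
`print(result2)` → prints [1, 9, 1]
`print(result3)` → prints [1, 9, 1]
`print(result1 is result2)` → prints True

Answer:
[1, 9, 1]
[1, 9, 1]
[1, 9, 1]
True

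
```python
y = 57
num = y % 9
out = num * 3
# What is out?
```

Trace:
`y = 57` → y = 57
`num = y % 9` → num = 3
`out = num * 3` → out = 9
So out = 9

Answer: 9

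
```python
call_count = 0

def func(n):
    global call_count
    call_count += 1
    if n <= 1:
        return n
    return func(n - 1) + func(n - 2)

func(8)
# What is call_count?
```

Calls(n) = 1 + Calls(n-1) + Calls(n-2); Calls(0)=Calls(1)=1. For n=8 this gives 67.

Answer: 67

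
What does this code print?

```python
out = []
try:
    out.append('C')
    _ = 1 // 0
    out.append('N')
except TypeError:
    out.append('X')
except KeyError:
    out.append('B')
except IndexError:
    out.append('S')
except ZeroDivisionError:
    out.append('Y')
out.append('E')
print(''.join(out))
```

Execution trace: 'C' (try body) → 'Y' (except ZeroDivisionError) → 'E' (after the try/except). Output: CYE

Answer: CYE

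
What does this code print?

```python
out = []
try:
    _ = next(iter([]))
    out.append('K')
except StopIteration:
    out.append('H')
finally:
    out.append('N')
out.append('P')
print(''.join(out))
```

Execution trace: 'H' (except StopIteration) → 'N' (finally) → 'P' (after the try/except). Output: HNP

Answer: HNP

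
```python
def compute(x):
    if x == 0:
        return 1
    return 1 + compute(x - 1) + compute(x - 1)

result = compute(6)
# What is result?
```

compute(x) = 1 + 2·compute(x-1), compute(0)=1. Closed form: (1+1)·2^6 - 1 = 127.

Answer: 127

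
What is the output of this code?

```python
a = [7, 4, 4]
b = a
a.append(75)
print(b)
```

Key concept: basic list aliasing.
Step by step:
`a = [7, 4, 4]` → a = [7, 4, 4]
`b = a` → b = [7, 4, 4] (same object as a)
`a.append(75)` → a = [7, 4, 4, 75] (same object as b); b = [7, 4, 4, 75] (same object as a)
`print(b)` → prints [7, 4, 4, 75]

Answer: [7, 4, 4, 75]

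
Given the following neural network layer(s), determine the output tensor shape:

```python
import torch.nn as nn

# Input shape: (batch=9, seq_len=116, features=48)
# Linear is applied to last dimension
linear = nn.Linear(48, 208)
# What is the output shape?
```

Input: (9, 116, 48) -> Output: (9, 116, 208)

Answer: (9, 116, 208)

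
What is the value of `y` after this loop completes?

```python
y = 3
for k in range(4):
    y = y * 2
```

Multiply by 2, 4 times: 3 * 2^4 = 48
`y` takes the values: 3 → 6 → 12 → 24 → 48

Answer: 48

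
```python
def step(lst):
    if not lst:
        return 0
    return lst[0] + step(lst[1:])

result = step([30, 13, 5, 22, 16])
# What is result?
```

30 + 13 + 5 + 22 + 16 + 0 = 86

Answer: 86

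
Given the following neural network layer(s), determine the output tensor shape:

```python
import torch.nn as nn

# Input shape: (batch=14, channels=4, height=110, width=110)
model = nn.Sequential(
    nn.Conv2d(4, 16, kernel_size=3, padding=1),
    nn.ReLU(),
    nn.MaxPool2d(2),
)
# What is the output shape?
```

Input: (14, 4, 110, 110) -> after Conv2d: (14, 16, 110, 110) -> after ReLU: (14, 16, 110, 110) -> Output: (14, 16, 55, 55)

Answer: (14, 16, 55, 55)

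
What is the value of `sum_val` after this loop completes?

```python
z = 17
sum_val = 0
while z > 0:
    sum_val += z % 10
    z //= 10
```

Sum digits of 17
`sum_val` takes the values: 0 → 7 → 8

Answer: 8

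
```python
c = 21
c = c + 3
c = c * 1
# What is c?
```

Trace:
`c = 21` → c = 21
`c = c + 3` → c = 24
`c = c * 1` → c = 24
So c = 24

Answer: 24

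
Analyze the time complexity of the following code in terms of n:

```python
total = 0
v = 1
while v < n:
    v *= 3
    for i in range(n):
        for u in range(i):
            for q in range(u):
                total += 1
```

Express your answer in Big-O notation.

Each loop level contributes: log n × n × n × n. Multiplying the contributions gives O(n^3 log n).

Answer: O(n^3 log n)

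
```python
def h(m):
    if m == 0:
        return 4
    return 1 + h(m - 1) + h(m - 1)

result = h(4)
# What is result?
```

h(m) = 1 + 2·h(m-1), h(0)=4. Closed form: (4+1)·2^4 - 1 = 79.

Answer: 79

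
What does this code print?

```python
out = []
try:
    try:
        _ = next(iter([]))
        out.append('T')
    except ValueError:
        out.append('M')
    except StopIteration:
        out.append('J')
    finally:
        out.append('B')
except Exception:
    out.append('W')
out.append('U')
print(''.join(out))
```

Execution trace: 'J' (inner except StopIteration) → 'B' (inner finally) → 'U' (after the try/except). Output: JBU

Answer: JBU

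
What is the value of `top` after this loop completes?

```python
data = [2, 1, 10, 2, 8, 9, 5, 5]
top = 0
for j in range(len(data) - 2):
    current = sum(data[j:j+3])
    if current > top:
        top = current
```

Max sum of 3-element window in [2, 1, 10, 2, 8, 9, 5, 5]
`top` takes the values: 0 → 13 → 20 → 22

Answer: 22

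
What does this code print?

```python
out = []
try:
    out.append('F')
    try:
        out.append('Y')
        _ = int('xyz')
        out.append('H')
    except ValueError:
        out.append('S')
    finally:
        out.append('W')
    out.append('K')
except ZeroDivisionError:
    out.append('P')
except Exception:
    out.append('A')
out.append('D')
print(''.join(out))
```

Execution trace: 'F' (try body) → 'Y' (inner try body) → 'S' (inner except ValueError) → 'W' (inner finally) → 'K' (try body, no exception) → 'D' (after the try/except). Output: FYSWKD

Answer: FYSWKD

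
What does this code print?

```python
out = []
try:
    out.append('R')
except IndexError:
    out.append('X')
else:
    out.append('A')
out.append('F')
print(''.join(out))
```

Execution trace: 'R' (try body, no exception) → 'A' (else) → 'F' (after the try/except). Output: RAF

Answer: RAF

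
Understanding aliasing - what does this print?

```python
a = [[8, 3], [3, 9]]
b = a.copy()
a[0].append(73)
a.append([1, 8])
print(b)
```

Key concept: shallow copy with nested lists.
Step by step:
`a = [[8, 3], [3, 9]]` → a = [[8, 3], [3, 9]]
`b = a.copy()` → b = [[8, 3], [3, 9]]
`a[0].append(73)` → a = [[8, 3, 73], [3, 9]]; b = [[8, 3, 73], [3, 9]]
`a.append([1, 8])` → a = [[8, 3, 73], [3, 9], [1, 8]]
`print(b)` → prints [[8, 3, 73], [3, 9]]

Answer: [[8, 3, 73], [3, 9]]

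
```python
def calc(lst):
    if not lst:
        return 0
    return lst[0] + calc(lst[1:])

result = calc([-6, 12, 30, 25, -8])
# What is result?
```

(-6) + 12 + 30 + 25 + (-8) + 0 = 53

Answer: 53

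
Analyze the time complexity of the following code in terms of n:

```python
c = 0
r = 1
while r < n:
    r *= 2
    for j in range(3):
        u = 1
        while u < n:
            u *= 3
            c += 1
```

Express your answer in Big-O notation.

Each loop level contributes: log n × 1 × log n. Multiplying the contributions gives O(log² n).

Answer: O(log² n)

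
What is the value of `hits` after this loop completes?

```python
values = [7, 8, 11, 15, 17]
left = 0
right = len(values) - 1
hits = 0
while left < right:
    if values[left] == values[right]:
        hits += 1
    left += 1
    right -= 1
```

Count matching pairs from ends
`hits` takes the values: 0

Answer: 0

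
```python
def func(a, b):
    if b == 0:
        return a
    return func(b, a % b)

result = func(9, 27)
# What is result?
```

func(9, 27) -> func(27, 9) -> func(9, 0) -> 9

Answer: 9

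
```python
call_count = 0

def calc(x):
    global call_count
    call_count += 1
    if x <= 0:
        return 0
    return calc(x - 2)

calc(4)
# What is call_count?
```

Linear recursion stepping by 2: 3 calls from x=4 down to ≤0.

Answer: 3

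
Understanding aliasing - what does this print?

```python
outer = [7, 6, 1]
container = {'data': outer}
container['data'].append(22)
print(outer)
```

Key concept: dict holds reference to list.
Step by step:
`outer = [7, 6, 1]` → outer = [7, 6, 1]
`container = {'data': outer}` → container = {'data': [7, 6, 1]}
`container['data'].append(22)` → outer = [7, 6, 1, 22]; container = {'data': [7, 6, 1, 22]}
`print(outer)` → prints [7, 6, 1, 22]

Answer: [7, 6, 1, 22]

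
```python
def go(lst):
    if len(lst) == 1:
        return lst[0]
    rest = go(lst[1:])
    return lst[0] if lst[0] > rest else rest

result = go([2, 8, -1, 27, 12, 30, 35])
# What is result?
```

Recursive max over [2, 8, -1, 27, 12, 30, 35] = 35

Answer: 35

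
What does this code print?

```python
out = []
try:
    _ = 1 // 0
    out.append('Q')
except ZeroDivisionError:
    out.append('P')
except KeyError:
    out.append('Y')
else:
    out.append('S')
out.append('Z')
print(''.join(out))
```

Execution trace: 'P' (except ZeroDivisionError) → 'Z' (after the try/except). Output: PZ

Answer: PZ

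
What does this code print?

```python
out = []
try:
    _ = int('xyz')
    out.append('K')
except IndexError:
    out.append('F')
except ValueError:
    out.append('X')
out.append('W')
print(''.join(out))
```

Execution trace: 'X' (except ValueError) → 'W' (after the try/except). Output: XW

Answer: XW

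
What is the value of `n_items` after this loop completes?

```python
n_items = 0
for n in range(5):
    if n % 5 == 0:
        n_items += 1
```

Count numbers divisible by 5 in range(5)
`n_items` takes the values: 0 → 1

Answer: 1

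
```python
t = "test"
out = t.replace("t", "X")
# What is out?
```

Trace:
`t = "test"` → t = 'test'
`out = t.replace("t", "X")` → out = 'XesX'
So out = 'XesX'

Answer: 'XesX'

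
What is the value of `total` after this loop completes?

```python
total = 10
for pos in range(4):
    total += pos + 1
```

Start at 10, add 1 to 4 = 20
`total` takes the values: 10 → 11 → 13 → 16 → 20

Answer: 20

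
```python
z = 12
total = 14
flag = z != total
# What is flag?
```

Trace:
`z = 12` → z = 12
`total = 14` → total = 14
`flag = z != total` → flag = True
So flag = True

Answer: True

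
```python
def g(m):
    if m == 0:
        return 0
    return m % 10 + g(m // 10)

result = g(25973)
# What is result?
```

Sum of digits of 25973: 3 + 7 + 9 + 5 + 2 = 26

Answer: 26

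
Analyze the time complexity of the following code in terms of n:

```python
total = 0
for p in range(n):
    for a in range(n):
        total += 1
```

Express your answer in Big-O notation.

Each loop level contributes: n × n. Multiplying the contributions gives O(n^2).

Answer: O(n^2)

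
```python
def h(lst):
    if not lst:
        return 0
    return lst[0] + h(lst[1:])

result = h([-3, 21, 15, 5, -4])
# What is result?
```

(-3) + 21 + 15 + 5 + (-4) + 0 = 34

Answer: 34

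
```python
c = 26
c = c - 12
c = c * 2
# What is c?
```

Trace:
`c = 26` → c = 26
`c = c - 12` → c = 14
`c = c * 2` → c = 28
So c = 28

Answer: 28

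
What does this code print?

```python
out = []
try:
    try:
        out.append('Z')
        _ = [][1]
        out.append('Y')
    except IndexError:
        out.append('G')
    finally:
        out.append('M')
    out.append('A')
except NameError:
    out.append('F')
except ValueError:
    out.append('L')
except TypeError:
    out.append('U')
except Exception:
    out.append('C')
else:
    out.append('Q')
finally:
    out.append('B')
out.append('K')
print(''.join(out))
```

Execution trace: 'Z' (inner try body) → 'G' (inner except IndexError) → 'M' (inner finally) → 'A' (try body, no exception) → 'Q' (else) → 'B' (finally) → 'K' (after the try/except). Output: ZGMAQBK

Answer: ZGMAQBK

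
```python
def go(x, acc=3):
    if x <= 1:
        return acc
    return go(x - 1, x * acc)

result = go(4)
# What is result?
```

Accumulator trace (n, acc): (4, 3) -> (3, 12) -> (2, 36) -> (1, 72) -> return 72

Answer: 72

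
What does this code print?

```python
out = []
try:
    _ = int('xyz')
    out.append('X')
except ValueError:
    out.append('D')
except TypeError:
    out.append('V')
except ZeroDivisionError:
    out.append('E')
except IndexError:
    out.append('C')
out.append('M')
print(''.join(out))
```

Execution trace: 'D' (except ValueError) → 'M' (after the try/except). Output: DM

Answer: DM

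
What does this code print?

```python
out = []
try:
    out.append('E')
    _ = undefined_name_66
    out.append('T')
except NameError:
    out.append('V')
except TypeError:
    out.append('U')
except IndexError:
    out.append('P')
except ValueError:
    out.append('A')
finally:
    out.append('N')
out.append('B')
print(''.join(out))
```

Execution trace: 'E' (try body) → 'V' (except NameError) → 'N' (finally) → 'B' (after the try/except). Output: EVNB

Answer: EVNB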